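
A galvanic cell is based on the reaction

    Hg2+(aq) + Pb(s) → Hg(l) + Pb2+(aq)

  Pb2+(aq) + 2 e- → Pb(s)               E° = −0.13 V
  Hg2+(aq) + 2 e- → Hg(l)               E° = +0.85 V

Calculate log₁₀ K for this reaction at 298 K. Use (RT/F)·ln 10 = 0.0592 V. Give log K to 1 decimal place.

The Hg²⁺/Hg couple is reduced (cathode); E°cell = +0.85 − (−0.13) = +0.98 V with n = 2.
At equilibrium E = 0, so log K = nE°cell / 0.0592 = (2)(+0.98) / 0.0592 = 33.1.

log K = 33.1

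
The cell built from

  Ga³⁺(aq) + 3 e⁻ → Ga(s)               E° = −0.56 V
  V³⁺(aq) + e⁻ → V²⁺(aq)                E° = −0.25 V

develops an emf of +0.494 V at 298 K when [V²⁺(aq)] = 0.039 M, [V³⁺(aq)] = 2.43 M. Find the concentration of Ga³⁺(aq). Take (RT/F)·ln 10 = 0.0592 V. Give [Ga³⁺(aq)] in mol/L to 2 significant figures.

With V³⁺/V²⁺ at the cathode and Ga³⁺/Ga at the anode, E°cell = −0.25 − (−0.56) = +0.31 V (n = 3).
Since E = E° − (0.0592/n)·log Q, log Q = n(E° − E)/0.0592 = −9.324.
The balanced reaction is 3 V³⁺(aq) + Ga(s) → 3 V²⁺(aq) + Ga³⁺(aq), so Q = ([V²⁺(aq)]^3·[Ga³⁺(aq)]) / [V³⁺(aq)]^3.
Substituting the known concentrations and solving, log [Ga³⁺(aq)] = −3.940 and [Ga³⁺(aq)] = 0.00011 M.

0.00011 M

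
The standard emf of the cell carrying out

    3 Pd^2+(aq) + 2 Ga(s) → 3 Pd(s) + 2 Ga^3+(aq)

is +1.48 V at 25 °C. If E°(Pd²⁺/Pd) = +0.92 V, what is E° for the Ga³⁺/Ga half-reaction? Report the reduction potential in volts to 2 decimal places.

−0.56 V

In the reaction as written the Pd²⁺/Pd couple is reduced (cathode) and Ga³⁺/Ga is oxidized (anode), so E°cell = E°(Pd²⁺/Pd) − E°(Ga³⁺/Ga).
E°(Ga³⁺/Ga) = E°(cathode) − E°cell = +0.92 − (+1.48) = −0.56 V.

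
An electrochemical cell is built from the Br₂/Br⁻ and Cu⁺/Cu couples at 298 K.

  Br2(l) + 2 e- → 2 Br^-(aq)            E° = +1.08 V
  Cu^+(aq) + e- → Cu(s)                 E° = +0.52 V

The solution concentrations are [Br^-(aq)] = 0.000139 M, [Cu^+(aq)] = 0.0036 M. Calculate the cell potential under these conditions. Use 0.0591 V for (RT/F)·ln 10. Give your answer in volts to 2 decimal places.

+0.93 V

Br₂/Br⁻ is reduced (cathode, E° = +1.08 V) and Cu⁺/Cu is oxidized (anode).
The standard potential is +1.08 − (+0.52) = +0.56 V and the balanced reaction transfers n = 2 electrons.
The balanced reaction is Br2(l) + 2 Cu(s) → 2 Br^-(aq) + 2 Cu^+(aq), so Q = [Br^-(aq)]^2·[Cu^+(aq)]^2 = 2.5×10^−13 and log Q = −12.601.
E = E° − (0.0591/n)·log Q = +0.56 − (0.0591/2)(−12.601) = +0.93 V.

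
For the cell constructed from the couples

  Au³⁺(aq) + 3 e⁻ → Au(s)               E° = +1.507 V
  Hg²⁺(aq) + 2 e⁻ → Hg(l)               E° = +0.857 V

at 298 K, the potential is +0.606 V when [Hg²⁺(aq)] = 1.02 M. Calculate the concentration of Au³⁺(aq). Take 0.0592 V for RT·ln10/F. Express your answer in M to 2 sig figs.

Au³⁺/Au is the cathode (higher E°); E°cell = +1.507 − (+0.857) = +0.650 V with n = 6.
Since E = E° − (0.0592/n)·log Q, log Q = n(E° − E)/0.0592 = 4.459.
The balanced reaction is 2 Au³⁺(aq) + 3 Hg(l) → 2 Au(s) + 3 Hg²⁺(aq), so Q = [Hg²⁺(aq)]^3 / [Au³⁺(aq)]^2.
Substituting the known concentrations and solving, log [Au³⁺(aq)] = −2.217 and [Au³⁺(aq)] = 0.0061 M.

0.0061 M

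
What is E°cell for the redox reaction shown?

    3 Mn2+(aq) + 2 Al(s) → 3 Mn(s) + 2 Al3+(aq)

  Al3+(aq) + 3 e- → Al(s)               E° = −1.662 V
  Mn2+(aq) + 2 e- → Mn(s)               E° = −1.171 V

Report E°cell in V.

In the reaction as written, Mn2+(aq) is reduced (cathode) and Al3+(aq) is produced by oxidation at the anode.
E°cell = E°(cathode) − E°(anode) = −1.171 − (−1.662) = +0.491 V.

+0.491 V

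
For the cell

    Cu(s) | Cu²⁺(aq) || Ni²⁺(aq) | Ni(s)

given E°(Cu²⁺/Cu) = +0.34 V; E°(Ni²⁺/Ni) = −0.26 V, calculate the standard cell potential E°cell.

By convention the left-hand electrode in cell notation is the anode (oxidation) and the right-hand electrode is the cathode (reduction).
E°cell = E°(right) − E°(left) = −0.26 − (+0.34) = −0.60 V.
The negative sign shows that, as written, the cell would require an external voltage to drive the reaction.

−0.60 V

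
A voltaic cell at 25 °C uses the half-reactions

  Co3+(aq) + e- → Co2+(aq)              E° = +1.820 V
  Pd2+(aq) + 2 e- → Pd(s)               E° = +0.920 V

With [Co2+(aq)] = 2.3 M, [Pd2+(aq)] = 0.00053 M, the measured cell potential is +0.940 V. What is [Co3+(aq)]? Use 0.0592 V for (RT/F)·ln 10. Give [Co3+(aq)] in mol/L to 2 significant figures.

0.25 M

Co³⁺/Co²⁺ is the cathode (higher E°); E°cell = +1.820 − (+0.920) = +0.900 V with n = 2.
From the Nernst equation, log Q = n(E° − E)/0.0592 = 2·(+0.900 − (+0.940))/0.0592 = −1.351.
For 2 Co3+(aq) + Pd(s) → 2 Co2+(aq) + Pd2+(aq), the reaction quotient is Q = ([Co2+(aq)]^2·[Pd2+(aq)]) / [Co3+(aq)]^2.
Isolating [Co3+(aq)] in Q = 10^{−1.351} yields log [Co3+(aq)] = −0.601, i.e. 0.25 M.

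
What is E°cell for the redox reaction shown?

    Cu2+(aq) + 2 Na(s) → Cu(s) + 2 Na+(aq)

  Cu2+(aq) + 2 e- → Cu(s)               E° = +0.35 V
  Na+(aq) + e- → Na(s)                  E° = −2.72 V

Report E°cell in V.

+3.07 V

In the reaction as written, Cu2+(aq) is reduced (cathode) and Na+(aq) is produced by oxidation at the anode.
E°cell = E°(cathode) − E°(anode) = +0.35 − (−2.72) = +3.07 V.
The positive value indicates the reaction is spontaneous as written.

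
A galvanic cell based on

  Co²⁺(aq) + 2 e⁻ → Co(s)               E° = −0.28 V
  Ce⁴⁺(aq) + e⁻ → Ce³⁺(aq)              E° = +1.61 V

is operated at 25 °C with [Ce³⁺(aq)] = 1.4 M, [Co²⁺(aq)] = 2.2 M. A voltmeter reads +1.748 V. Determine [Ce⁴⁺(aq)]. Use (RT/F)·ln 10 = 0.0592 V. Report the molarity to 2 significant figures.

0.0083 M

The Ce⁴⁺/Ce³⁺ couple has the larger reduction potential, so it is the cathode: E°cell = +1.61 − (−0.28) = +1.89 V and n = 2.
From the Nernst equation, log Q = n(E° − E)/0.0592 = 2·(+1.89 − (+1.748))/0.0592 = 4.797.
Balancing electrons gives 2 Ce⁴⁺(aq) + Co(s) → 2 Ce³⁺(aq) + Co²⁺(aq); thus Q = ([Ce³⁺(aq)]^2·[Co²⁺(aq)]) / [Ce⁴⁺(aq)]^2.
Substituting the known concentrations and solving, log [Ce⁴⁺(aq)] = −2.081 and [Ce⁴⁺(aq)] = 0.0083 M.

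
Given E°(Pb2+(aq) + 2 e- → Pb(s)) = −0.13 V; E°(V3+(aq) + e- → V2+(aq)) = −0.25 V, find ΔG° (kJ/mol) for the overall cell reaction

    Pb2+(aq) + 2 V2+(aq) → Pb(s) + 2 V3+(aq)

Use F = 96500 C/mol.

−23.2 kJ/mol

In the reaction as written Pb2+(aq) is reduced, so the Pb²⁺/Pb couple is the cathode and V³⁺/V²⁺ is the anode.
E°cell = −0.13 − (−0.25) = +0.12 V; balancing electrons gives n = 2.
ΔG° = −nFE°cell = −(2)(96500)(+0.12) J/mol = −23.2 kJ/mol.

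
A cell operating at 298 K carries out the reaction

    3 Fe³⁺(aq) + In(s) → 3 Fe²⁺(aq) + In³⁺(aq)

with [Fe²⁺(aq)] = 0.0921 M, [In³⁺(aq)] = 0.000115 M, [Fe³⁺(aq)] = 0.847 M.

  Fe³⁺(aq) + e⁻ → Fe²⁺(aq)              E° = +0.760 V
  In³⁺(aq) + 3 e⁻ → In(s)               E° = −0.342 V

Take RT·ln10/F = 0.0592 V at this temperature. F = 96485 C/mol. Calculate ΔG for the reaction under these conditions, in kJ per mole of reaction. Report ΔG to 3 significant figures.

−358 kJ/mol

With Fe³⁺/Fe²⁺ reduced at the cathode, E°cell = +0.760 − (−0.342) = +1.102 V and n = 3.
The reaction quotient is ([Fe²⁺(aq)]^3·[In³⁺(aq)]) / [Fe³⁺(aq)]^3 = 1.48×10^−7; by Nernst, E = +1.102 − (0.0592/3)(−6.830) = +1.2368 V.
Then ΔG = −nFE = −3 × 96485 × +1.2368 J/mol = −358 kJ/mol.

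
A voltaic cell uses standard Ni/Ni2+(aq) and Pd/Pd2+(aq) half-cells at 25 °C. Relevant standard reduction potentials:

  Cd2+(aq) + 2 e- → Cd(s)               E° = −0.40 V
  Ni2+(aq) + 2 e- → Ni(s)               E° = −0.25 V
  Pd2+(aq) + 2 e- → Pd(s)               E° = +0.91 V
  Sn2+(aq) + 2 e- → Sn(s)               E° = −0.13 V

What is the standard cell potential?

+1.16 V

Of the two couples in this cell, the one with the more positive reduction potential is reduced at the cathode: here that is Pd²⁺/Pd (+0.91 V); Ni²⁺/Ni (−0.25 V) is the anode.
E°cell = E°(cathode) − E°(anode) = +0.91 − (−0.25) = +1.16 V.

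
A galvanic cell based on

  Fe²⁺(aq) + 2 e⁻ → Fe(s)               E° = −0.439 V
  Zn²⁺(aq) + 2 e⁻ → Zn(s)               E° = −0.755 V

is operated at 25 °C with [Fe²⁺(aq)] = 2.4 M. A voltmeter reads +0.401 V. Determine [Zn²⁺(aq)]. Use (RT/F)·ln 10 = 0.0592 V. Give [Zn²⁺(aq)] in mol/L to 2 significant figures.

0.0032 M

The Fe²⁺/Fe couple has the larger reduction potential, so it is the cathode: E°cell = −0.439 − (−0.755) = +0.316 V and n = 2.
From the Nernst equation, log Q = n(E° − E)/0.0592 = 2·(+0.316 − (+0.401))/0.0592 = −2.872.
The balanced reaction is Fe²⁺(aq) + Zn(s) → Fe(s) + Zn²⁺(aq), so Q = [Zn²⁺(aq)] / [Fe²⁺(aq)].
Solving for the unknown gives log [Zn²⁺(aq)] = −2.492, so [Zn²⁺(aq)] ≈ 0.0032 M.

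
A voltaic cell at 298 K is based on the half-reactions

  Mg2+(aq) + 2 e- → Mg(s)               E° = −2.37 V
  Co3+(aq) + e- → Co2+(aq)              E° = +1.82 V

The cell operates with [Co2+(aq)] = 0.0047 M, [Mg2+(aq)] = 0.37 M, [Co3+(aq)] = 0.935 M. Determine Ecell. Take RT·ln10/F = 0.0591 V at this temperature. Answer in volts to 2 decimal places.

The Co³⁺/Co²⁺ couple has the more positive E°, so it is the cathode; Mg²⁺/Mg is the anode.
The standard potential is +1.82 − (−2.37) = +4.19 V and the balanced reaction transfers n = 2 electrons.
Balancing gives 2 Co3+(aq) + Mg(s) → 2 Co2+(aq) + Mg2+(aq); hence Q = ([Co2+(aq)]^2·[Mg2+(aq)]) / [Co3+(aq)]^2 = 9.35×10^−6 (log Q = −5.029).
E = E° − (0.0591/n)·log Q = +4.19 − (0.0591/2)(−5.029) = +4.34 V.

+4.34 V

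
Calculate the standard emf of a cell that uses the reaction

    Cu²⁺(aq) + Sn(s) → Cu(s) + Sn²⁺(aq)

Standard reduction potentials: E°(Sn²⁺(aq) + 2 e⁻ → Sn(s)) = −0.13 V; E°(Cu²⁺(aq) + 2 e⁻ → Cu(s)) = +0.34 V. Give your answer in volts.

In the reaction as written, Cu²⁺(aq) is reduced (cathode) and Sn²⁺(aq) is produced by oxidation at the anode.
E°cell = E°(cathode) − E°(anode) = +0.34 − (−0.13) = +0.47 V.
The positive value indicates the reaction is spontaneous as written.

+0.47 V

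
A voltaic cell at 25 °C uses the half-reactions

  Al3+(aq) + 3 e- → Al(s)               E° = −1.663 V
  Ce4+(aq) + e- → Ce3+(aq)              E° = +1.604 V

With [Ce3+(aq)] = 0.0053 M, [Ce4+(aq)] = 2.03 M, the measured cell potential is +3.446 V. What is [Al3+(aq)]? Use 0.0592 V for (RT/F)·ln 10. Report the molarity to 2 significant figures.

0.048 M

Ce⁴⁺/Ce³⁺ is the cathode (higher E°); E°cell = +1.604 − (−1.663) = +3.267 V with n = 3.
From the Nernst equation, log Q = n(E° − E)/0.0592 = 3·(+3.267 − (+3.446))/0.0592 = −9.071.
Balancing electrons gives 3 Ce4+(aq) + Al(s) → 3 Ce3+(aq) + Al3+(aq); thus Q = ([Ce3+(aq)]^3·[Al3+(aq)]) / [Ce4+(aq)]^3.
Solving for the unknown gives log [Al3+(aq)] = −1.321, so [Al3+(aq)] ≈ 0.048 M.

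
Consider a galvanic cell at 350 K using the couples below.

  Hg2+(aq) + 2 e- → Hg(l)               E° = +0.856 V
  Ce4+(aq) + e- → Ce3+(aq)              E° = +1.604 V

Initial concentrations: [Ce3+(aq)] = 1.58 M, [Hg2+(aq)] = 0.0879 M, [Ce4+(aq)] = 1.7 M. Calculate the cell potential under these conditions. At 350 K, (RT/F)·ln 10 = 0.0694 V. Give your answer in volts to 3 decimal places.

Since E°(Ce⁴⁺/Ce³⁺) > E°(Hg²⁺/Hg), Ce⁴⁺/Ce³⁺ serves as the cathode.
E°cell = +1.604 − (+0.856) = +0.748 V, with n = 2 electrons transferred.
For the overall reaction 2 Ce4+(aq) + Hg(l) → 2 Ce3+(aq) + Hg2+(aq), Q = ([Ce3+(aq)]^2·[Hg2+(aq)]) / [Ce4+(aq)]^2 = 0.0759, giving log Q = −1.120.
E = E° − (0.0694/n)·log Q = +0.748 − (0.0694/2)(−1.120) = +0.787 V.

+0.787 V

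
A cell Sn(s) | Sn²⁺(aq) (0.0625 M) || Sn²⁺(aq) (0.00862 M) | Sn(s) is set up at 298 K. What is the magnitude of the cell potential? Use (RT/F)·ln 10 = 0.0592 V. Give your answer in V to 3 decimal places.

0.025 V

For a concentration cell E°cell = 0, since both electrodes use the same couple.
The compartment with the higher Sn²⁺(aq) concentration (0.0625 M) acts as the cathode; ions are reduced there and produced at the dilute (0.00862 M) anode.
With n = 2, Ecell = −(0.0592/2)·log([dilute]/[conc]) = −(0.0592/2)·log(0.00862/0.0625) = +0.025 V.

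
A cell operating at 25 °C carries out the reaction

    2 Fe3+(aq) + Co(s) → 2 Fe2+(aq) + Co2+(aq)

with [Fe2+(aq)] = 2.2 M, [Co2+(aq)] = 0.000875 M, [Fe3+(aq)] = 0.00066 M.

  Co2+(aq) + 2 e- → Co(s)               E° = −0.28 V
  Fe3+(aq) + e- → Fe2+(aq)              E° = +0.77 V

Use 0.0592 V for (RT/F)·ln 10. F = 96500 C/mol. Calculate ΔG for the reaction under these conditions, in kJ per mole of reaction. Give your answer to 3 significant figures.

With Fe³⁺/Fe²⁺ reduced at the cathode, E°cell = +0.77 − (−0.28) = +1.05 V and n = 2.
Q = ([Fe2+(aq)]^2·[Co2+(aq)]) / [Fe3+(aq)]^2 = 9.72×10^3, so log Q = 3.988 and E = +1.05 − (0.0592/2)(3.988) = +0.9320 V.
Finally ΔG = −nFE = −(2)(96500 C/mol)(+0.9320 V) = −180 kJ/mol.

−180 kJ/mol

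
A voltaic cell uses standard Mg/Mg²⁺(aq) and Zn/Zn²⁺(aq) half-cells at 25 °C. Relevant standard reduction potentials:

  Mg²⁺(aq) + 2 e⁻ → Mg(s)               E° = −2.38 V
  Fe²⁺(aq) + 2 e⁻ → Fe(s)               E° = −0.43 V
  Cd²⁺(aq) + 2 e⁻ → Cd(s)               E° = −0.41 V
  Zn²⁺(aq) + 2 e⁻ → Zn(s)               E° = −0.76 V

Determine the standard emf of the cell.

+1.62 V

The Zn²⁺/Zn couple has the higher E°, so Zn ion is reduced (cathode) and Mg is oxidized (anode).
E°cell = E°(cathode) − E°(anode) = −0.76 − (−2.38) = +1.62 V.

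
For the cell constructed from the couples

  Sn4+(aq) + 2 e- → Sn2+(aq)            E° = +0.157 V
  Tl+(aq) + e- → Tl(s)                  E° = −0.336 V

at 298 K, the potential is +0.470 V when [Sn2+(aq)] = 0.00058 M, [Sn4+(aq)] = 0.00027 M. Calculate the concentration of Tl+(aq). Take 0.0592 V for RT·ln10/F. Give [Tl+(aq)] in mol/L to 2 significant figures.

With Sn⁴⁺/Sn²⁺ at the cathode and Tl⁺/Tl at the anode, E°cell = +0.157 − (−0.336) = +0.493 V (n = 2).
Rearranging E = E° − (0.0592/n)·log Q gives log Q = 2(+0.493 − (+0.470))/0.0592 = 0.777.
For Sn4+(aq) + 2 Tl(s) → Sn2+(aq) + 2 Tl+(aq), the reaction quotient is Q = ([Sn2+(aq)]·[Tl+(aq)]^2) / [Sn4+(aq)].
Solving for the unknown gives log [Tl+(aq)] = 0.222, so [Tl+(aq)] ≈ 1.7 M.

1.7 M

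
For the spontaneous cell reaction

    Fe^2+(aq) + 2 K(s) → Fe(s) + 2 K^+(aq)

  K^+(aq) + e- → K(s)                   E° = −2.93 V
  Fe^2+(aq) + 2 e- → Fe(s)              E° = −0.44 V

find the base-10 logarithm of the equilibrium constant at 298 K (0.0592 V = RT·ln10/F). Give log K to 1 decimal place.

The Fe²⁺/Fe couple is reduced (cathode); E°cell = −0.44 − (−2.93) = +2.49 V with n = 2.
At equilibrium E = 0, so log K = nE°cell / 0.0592 = (2)(+2.49) / 0.0592 = 84.1.

log K = 84.1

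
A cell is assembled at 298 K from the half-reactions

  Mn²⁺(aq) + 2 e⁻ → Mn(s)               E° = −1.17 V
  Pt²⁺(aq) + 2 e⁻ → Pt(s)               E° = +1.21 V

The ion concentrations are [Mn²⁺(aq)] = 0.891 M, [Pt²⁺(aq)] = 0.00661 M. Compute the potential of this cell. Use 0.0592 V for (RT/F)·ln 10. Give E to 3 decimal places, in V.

Pt²⁺/Pt is reduced (cathode, E° = +1.21 V) and Mn²⁺/Mn is oxidized (anode).
E°cell = +1.21 − (−1.17) = +2.38 V, with n = 2 electrons transferred.
Balancing gives Pt²⁺(aq) + Mn(s) → Pt(s) + Mn²⁺(aq); hence Q = [Mn²⁺(aq)] / [Pt²⁺(aq)] = 135 (log Q = 2.130).
Applying E = E° − (RT ln10/nF)·log Q gives +2.38 − (0.0592/2)(2.130) = +2.317 V.

+2.317 V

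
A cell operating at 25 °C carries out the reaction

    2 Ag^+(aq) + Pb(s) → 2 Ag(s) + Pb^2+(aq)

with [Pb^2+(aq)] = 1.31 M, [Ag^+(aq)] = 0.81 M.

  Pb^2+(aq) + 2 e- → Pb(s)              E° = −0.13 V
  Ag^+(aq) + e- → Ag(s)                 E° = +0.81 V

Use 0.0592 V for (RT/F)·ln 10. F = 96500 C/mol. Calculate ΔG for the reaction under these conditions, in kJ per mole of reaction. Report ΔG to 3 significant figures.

E°cell = +0.81 − (−0.13) = +0.94 V; the balanced reaction transfers n = 2 electrons.
Q = [Pb^2+(aq)] / [Ag^+(aq)]^2 = 2, so log Q = 0.300 and E = +0.94 − (0.0592/2)(0.300) = +0.9311 V.
Then ΔG = −nFE = −2 × 96500 × +0.9311 J/mol = −180 kJ/mol.

−180 kJ/mol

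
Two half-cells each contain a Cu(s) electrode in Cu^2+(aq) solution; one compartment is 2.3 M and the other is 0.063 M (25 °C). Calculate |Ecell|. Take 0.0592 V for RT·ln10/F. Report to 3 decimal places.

0.046 V

For a concentration cell E°cell = 0, since both electrodes use the same couple.
The compartment with the higher Cu^2+(aq) concentration (2.3 M) acts as the cathode; ions are reduced there and produced at the dilute (0.063 M) anode.
With n = 2, Ecell = −(0.0592/2)·log([dilute]/[conc]) = −(0.0592/2)·log(0.063/2.3) = +0.046 V.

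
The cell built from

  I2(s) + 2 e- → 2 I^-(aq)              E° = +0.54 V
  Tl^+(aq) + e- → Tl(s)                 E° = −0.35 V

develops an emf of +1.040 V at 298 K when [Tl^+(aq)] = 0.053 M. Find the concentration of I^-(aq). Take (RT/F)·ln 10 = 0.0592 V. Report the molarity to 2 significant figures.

With I₂/I⁻ at the cathode and Tl⁺/Tl at the anode, E°cell = +0.54 − (−0.35) = +0.89 V (n = 2).
From the Nernst equation, log Q = n(E° − E)/0.0592 = 2·(+0.89 − (+1.040))/0.0592 = −5.068.
Balancing electrons gives I2(s) + 2 Tl(s) → 2 I^-(aq) + 2 Tl^+(aq); thus Q = [I^-(aq)]^2·[Tl^+(aq)]^2.
Substituting the known concentrations and solving, log [I^-(aq)] = −1.258 and [I^-(aq)] = 0.055 M.

0.055 M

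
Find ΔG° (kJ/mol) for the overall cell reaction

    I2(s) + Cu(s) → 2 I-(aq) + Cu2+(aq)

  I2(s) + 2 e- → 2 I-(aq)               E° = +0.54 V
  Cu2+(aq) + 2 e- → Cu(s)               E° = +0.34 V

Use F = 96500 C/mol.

−38.6 kJ/mol

In the reaction as written I2(s) is reduced, so the I₂/I⁻ couple is the cathode and Cu²⁺/Cu is the anode.
E°cell = +0.54 − (+0.34) = +0.20 V; balancing electrons gives n = 2.
ΔG° = −nFE°cell = −(2)(96500)(+0.20) J/mol = −38.6 kJ/mol.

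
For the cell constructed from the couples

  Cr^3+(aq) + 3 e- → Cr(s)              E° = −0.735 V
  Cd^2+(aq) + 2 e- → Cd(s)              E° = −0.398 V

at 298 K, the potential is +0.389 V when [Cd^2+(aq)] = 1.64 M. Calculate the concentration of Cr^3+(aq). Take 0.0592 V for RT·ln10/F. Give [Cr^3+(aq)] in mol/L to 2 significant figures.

With Cd²⁺/Cd at the cathode and Cr³⁺/Cr at the anode, E°cell = −0.398 − (−0.735) = +0.337 V (n = 6).
Since E = E° − (0.0592/n)·log Q, log Q = n(E° − E)/0.0592 = −5.270.
Balancing electrons gives 3 Cd^2+(aq) + 2 Cr(s) → 3 Cd(s) + 2 Cr^3+(aq); thus Q = [Cr^3+(aq)]^2 / [Cd^2+(aq)]^3.
Solving for the unknown gives log [Cr^3+(aq)] = −2.313, so [Cr^3+(aq)] ≈ 0.0049 M.

0.0049 M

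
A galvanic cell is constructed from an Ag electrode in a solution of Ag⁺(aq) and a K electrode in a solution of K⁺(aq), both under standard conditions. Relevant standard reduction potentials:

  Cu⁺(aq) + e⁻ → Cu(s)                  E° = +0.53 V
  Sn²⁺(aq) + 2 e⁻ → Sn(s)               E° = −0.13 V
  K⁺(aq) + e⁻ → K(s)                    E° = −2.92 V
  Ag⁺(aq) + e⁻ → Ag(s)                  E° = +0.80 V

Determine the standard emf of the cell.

The Ag⁺/Ag couple has the higher E°, so Ag ion is reduced (cathode) and K is oxidized (anode).
E°cell = E°(cathode) − E°(anode) = +0.80 − (−2.92) = +3.72 V.

+3.72 V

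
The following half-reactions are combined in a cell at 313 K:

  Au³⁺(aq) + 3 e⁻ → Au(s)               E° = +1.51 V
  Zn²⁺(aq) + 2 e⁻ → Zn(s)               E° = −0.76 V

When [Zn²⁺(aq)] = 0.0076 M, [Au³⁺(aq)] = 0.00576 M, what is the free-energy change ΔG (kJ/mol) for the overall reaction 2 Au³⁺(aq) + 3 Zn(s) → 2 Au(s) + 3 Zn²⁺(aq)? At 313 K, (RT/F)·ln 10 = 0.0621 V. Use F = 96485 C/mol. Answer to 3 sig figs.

−1330 kJ/mol

E°cell = +1.51 − (−0.76) = +2.27 V; the balanced reaction transfers n = 6 electrons.
Here Q = [Zn²⁺(aq)]^3 / [Au³⁺(aq)]^2 = 0.0132 (log Q = −1.878), giving E = +2.27 − (0.0621/6)·(−1.878) = +2.2894 V.
ΔG = −nFE = −(6)(96485)(+2.2894) J/mol = −1330 kJ/mol.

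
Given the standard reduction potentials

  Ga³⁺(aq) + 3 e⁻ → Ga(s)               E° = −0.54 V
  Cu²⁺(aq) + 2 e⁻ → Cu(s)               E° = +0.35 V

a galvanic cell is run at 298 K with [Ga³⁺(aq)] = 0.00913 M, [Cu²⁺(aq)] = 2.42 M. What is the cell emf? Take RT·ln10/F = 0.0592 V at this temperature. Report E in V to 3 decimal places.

Cu²⁺/Cu is reduced (cathode, E° = +0.35 V) and Ga³⁺/Ga is oxidized (anode).
E°cell = +0.35 − (−0.54) = +0.89 V, with n = 6 electrons transferred.
For the overall reaction 3 Cu²⁺(aq) + 2 Ga(s) → 3 Cu(s) + 2 Ga³⁺(aq), Q = [Ga³⁺(aq)]^2 / [Cu²⁺(aq)]^3 = 5.88×10^−6, giving log Q = −5.231.
By the Nernst equation, E = +0.89 − (0.0592/6)·(−5.231) = +0.942 V.

+0.942 V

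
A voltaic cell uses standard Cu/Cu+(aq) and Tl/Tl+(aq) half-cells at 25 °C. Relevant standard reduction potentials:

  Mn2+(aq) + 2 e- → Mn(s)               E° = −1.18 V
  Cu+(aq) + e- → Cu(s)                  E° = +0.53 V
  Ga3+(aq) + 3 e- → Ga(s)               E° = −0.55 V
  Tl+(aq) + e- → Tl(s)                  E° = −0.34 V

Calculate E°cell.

Of the two couples in this cell, the one with the more positive reduction potential is reduced at the cathode: here that is Cu⁺/Cu (+0.53 V); Tl⁺/Tl (−0.34 V) is the anode.
E°cell = E°(cathode) − E°(anode) = +0.53 − (−0.34) = +0.87 V.

+0.87 V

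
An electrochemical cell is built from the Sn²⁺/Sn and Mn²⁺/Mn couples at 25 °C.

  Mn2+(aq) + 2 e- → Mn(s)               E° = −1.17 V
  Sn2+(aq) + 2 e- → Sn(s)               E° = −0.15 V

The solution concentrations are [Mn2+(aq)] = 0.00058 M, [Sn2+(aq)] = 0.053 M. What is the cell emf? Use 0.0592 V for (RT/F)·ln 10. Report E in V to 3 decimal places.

+1.078 V

Sn²⁺/Sn is reduced (cathode, E° = −0.15 V) and Mn²⁺/Mn is oxidized (anode).
E°cell = −0.15 − (−1.17) = +1.02 V, with n = 2 electrons transferred.
Balancing gives Sn2+(aq) + Mn(s) → Sn(s) + Mn2+(aq); hence Q = [Mn2+(aq)] / [Sn2+(aq)] = 0.0109 (log Q = −1.961).
By the Nernst equation, E = +1.02 − (0.0592/2)·(−1.961) = +1.078 V.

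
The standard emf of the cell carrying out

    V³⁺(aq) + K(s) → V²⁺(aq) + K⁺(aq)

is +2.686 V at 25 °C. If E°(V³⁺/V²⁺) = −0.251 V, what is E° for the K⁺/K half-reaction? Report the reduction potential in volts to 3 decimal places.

In the reaction as written the V³⁺/V²⁺ couple is reduced (cathode) and K⁺/K is oxidized (anode), so E°cell = E°(V³⁺/V²⁺) − E°(K⁺/K).
E°(K⁺/K) = E°(cathode) − E°cell = −0.251 − (+2.686) = −2.937 V.

−2.937 V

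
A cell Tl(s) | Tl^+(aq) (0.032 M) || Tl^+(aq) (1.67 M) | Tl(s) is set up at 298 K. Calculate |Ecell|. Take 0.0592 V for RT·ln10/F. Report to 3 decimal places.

For a concentration cell E°cell = 0, since both electrodes use the same couple.
The compartment with the higher Tl^+(aq) concentration (1.67 M) acts as the cathode; ions are reduced there and produced at the dilute (0.032 M) anode.
With n = 1, Ecell = −(0.0592/1)·log([dilute]/[conc]) = −(0.0592/1)·log(0.032/1.67) = +0.102 V.

0.102 V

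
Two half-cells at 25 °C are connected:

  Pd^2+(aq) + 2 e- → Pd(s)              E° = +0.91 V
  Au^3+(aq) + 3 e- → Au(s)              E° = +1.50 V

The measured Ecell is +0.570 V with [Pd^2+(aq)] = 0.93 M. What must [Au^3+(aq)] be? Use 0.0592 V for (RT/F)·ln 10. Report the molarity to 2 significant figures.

With Au³⁺/Au at the cathode and Pd²⁺/Pd at the anode, E°cell = +1.50 − (+0.91) = +0.59 V (n = 6).
Since E = E° − (0.0592/n)·log Q, log Q = n(E° − E)/0.0592 = 2.027.
For 2 Au^3+(aq) + 3 Pd(s) → 2 Au(s) + 3 Pd^2+(aq), the reaction quotient is Q = [Pd^2+(aq)]^3 / [Au^3+(aq)]^2.
Substituting the known concentrations and solving, log [Au^3+(aq)] = −1.061 and [Au^3+(aq)] = 0.087 M.

0.087 M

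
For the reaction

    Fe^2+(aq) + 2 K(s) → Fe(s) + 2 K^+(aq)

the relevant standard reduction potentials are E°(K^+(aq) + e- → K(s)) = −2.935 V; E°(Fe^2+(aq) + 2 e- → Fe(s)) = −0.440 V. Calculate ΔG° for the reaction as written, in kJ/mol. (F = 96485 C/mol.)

−481 kJ/mol

In the reaction as written Fe^2+(aq) is reduced, so the Fe²⁺/Fe couple is the cathode and K⁺/K is the anode.
E°cell = −0.440 − (−2.935) = +2.495 V; balancing electrons gives n = 2.
ΔG° = −nFE°cell = −(2)(96485)(+2.495) J/mol = −481 kJ/mol.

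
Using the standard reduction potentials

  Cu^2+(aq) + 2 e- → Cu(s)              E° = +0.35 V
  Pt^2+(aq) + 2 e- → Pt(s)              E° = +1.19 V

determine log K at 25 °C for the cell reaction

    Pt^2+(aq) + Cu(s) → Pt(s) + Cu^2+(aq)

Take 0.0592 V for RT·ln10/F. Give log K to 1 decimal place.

log K = 28.4

The Pt²⁺/Pt couple is reduced (cathode); E°cell = +1.19 − (+0.35) = +0.84 V with n = 2.
At equilibrium E = 0, so log K = nE°cell / 0.0592 = (2)(+0.84) / 0.0592 = 28.4.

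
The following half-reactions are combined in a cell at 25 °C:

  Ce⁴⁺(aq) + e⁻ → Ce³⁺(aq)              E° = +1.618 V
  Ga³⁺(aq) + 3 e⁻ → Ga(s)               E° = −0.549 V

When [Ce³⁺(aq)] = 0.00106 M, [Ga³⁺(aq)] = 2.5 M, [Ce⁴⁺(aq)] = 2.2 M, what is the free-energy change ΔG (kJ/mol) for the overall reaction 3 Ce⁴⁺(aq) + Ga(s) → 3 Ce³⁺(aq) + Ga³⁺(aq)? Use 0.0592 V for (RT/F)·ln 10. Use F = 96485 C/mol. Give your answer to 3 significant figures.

The standard cell potential is +1.618 − (−0.549) = +2.167 V, with n = 3 electrons in the balanced equation.
The reaction quotient is ([Ce³⁺(aq)]^3·[Ga³⁺(aq)]) / [Ce⁴⁺(aq)]^3 = 2.8×10^−10; by Nernst, E = +2.167 − (0.0592/3)(−9.553) = +2.3555 V.
Then ΔG = −nFE = −3 × 96485 × +2.3555 J/mol = −682 kJ/mol.

−682 kJ/mol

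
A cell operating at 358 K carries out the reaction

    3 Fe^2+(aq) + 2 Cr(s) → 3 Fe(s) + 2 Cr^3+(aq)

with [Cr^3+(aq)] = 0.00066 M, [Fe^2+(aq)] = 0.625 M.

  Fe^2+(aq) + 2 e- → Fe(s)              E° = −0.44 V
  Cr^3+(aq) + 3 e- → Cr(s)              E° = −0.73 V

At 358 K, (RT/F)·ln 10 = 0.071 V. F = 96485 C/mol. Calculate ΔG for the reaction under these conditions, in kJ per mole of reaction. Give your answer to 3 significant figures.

E°cell = −0.44 − (−0.73) = +0.29 V; the balanced reaction transfers n = 6 electrons.
Q = [Cr^3+(aq)]^2 / [Fe^2+(aq)]^3 = 1.78×10^−6, so log Q = −5.749 and E = +0.29 − (0.071/6)(−5.749) = +0.3580 V.
Finally ΔG = −nFE = −(6)(96485 C/mol)(+0.3580 V) = −207 kJ/mol.

−207 kJ/mol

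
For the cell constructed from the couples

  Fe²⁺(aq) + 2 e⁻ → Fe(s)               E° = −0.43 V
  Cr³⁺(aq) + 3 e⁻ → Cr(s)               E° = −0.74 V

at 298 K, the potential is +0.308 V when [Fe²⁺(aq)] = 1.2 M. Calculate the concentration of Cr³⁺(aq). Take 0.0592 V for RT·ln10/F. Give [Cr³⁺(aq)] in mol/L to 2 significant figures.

1.7 M

With Fe²⁺/Fe at the cathode and Cr³⁺/Cr at the anode, E°cell = −0.43 − (−0.74) = +0.31 V (n = 6).
Rearranging E = E° − (0.0592/n)·log Q gives log Q = 6(+0.31 − (+0.308))/0.0592 = 0.203.
Balancing electrons gives 3 Fe²⁺(aq) + 2 Cr(s) → 3 Fe(s) + 2 Cr³⁺(aq); thus Q = [Cr³⁺(aq)]^2 / [Fe²⁺(aq)]^3.
Isolating [Cr³⁺(aq)] in Q = 10^{0.203} yields log [Cr³⁺(aq)] = 0.220, i.e. 1.7 M.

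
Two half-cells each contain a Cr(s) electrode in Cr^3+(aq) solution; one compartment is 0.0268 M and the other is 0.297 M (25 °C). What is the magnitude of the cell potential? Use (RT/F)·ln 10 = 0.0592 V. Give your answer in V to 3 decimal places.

For a concentration cell E°cell = 0, since both electrodes use the same couple.
The compartment with the higher Cr^3+(aq) concentration (0.297 M) acts as the cathode; ions are reduced there and produced at the dilute (0.0268 M) anode.
With n = 3, Ecell = −(0.0592/3)·log([dilute]/[conc]) = −(0.0592/3)·log(0.0268/0.297) = +0.021 V.

0.021 V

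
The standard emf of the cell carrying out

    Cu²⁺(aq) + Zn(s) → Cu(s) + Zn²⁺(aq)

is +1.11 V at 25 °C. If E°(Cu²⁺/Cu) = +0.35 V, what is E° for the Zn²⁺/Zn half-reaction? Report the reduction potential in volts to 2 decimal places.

−0.76 V

In the reaction as written the Cu²⁺/Cu couple is reduced (cathode) and Zn²⁺/Zn is oxidized (anode), so E°cell = E°(Cu²⁺/Cu) − E°(Zn²⁺/Zn).
E°(Zn²⁺/Zn) = E°(cathode) − E°cell = +0.35 − (+1.11) = −0.76 V.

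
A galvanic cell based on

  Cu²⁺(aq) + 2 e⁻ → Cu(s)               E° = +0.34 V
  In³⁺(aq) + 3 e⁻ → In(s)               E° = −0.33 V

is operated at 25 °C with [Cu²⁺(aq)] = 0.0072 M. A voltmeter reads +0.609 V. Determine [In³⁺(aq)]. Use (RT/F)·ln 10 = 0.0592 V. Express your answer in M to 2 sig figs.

The Cu²⁺/Cu couple has the larger reduction potential, so it is the cathode: E°cell = +0.34 − (−0.33) = +0.67 V and n = 6.
From the Nernst equation, log Q = n(E° − E)/0.0592 = 6·(+0.67 − (+0.609))/0.0592 = 6.182.
Balancing electrons gives 3 Cu²⁺(aq) + 2 In(s) → 3 Cu(s) + 2 In³⁺(aq); thus Q = [In³⁺(aq)]^2 / [Cu²⁺(aq)]^3.
Solving for the unknown gives log [In³⁺(aq)] = −0.123, so [In³⁺(aq)] ≈ 0.75 M.

0.75 M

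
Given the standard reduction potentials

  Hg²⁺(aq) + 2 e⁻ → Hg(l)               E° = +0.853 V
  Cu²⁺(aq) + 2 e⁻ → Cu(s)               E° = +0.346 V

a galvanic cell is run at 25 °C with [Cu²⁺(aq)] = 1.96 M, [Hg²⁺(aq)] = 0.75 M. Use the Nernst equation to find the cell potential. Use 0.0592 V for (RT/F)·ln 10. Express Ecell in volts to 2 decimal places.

+0.49 V

Since E°(Hg²⁺/Hg) > E°(Cu²⁺/Cu), Hg²⁺/Hg serves as the cathode.
E°cell = +0.853 − (+0.346) = +0.507 V, with n = 2 electrons transferred.
For the overall reaction Hg²⁺(aq) + Cu(s) → Hg(l) + Cu²⁺(aq), Q = [Cu²⁺(aq)] / [Hg²⁺(aq)] = 2.61, giving log Q = 0.417.
E = E° − (0.0592/n)·log Q = +0.507 − (0.0592/2)(0.417) = +0.49 V.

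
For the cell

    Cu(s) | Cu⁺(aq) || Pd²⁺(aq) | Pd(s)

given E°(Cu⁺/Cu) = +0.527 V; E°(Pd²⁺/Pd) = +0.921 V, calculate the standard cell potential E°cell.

By convention the left-hand electrode in cell notation is the anode (oxidation) and the right-hand electrode is the cathode (reduction).
E°cell = E°(right) − E°(left) = +0.921 − (+0.527) = +0.394 V.

+0.394 V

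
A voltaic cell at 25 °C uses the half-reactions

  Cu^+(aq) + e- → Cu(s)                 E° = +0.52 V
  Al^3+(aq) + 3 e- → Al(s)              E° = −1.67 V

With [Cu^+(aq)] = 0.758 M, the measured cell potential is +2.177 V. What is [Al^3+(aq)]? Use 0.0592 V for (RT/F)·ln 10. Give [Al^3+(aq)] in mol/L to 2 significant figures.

2.0 M

Cu⁺/Cu is the cathode (higher E°); E°cell = +0.52 − (−1.67) = +2.19 V with n = 3.
Rearranging E = E° − (0.0592/n)·log Q gives log Q = 3(+2.19 − (+2.177))/0.0592 = 0.659.
Balancing electrons gives 3 Cu^+(aq) + Al(s) → 3 Cu(s) + Al^3+(aq); thus Q = [Al^3+(aq)] / [Cu^+(aq)]^3.
Solving for the unknown gives log [Al^3+(aq)] = 0.298, so [Al^3+(aq)] ≈ 2.0 M.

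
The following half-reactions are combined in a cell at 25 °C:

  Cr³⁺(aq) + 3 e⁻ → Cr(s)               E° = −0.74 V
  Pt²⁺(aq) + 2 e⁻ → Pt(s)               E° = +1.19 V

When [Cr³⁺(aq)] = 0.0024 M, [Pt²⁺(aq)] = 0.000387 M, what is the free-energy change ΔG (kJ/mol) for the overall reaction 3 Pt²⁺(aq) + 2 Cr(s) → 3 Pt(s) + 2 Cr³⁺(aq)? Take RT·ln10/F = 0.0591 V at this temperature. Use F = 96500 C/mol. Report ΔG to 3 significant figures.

−1090 kJ/mol

The standard cell potential is +1.19 − (−0.74) = +1.93 V, with n = 6 electrons in the balanced equation.
The reaction quotient is [Cr³⁺(aq)]^2 / [Pt²⁺(aq)]^3 = 9.94×10^4; by Nernst, E = +1.93 − (0.0591/6)(4.997) = +1.8808 V.
ΔG = −nFE = −(6)(96500)(+1.8808) J/mol = −1090 kJ/mol.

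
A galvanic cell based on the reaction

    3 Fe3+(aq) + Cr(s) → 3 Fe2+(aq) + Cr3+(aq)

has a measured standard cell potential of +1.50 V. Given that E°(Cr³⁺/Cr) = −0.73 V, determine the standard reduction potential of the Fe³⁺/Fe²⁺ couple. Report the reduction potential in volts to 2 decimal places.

In the reaction as written the Fe³⁺/Fe²⁺ couple is reduced (cathode) and Cr³⁺/Cr is oxidized (anode), so E°cell = E°(Fe³⁺/Fe²⁺) − E°(Cr³⁺/Cr).
E°(Fe³⁺/Fe²⁺) = E°cell + E°(anode) = +1.50 + (−0.73) = +0.77 V.

+0.77 V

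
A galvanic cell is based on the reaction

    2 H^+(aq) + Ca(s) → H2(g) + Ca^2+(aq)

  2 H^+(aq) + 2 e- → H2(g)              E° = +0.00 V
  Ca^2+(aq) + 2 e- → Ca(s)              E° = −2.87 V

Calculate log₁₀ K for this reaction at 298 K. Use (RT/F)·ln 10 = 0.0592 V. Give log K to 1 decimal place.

The 2H⁺/H₂ couple is reduced (cathode); E°cell = +0.00 − (−2.87) = +2.87 V with n = 2.
At equilibrium E = 0, so log K = nE°cell / 0.0592 = (2)(+2.87) / 0.0592 = 97.0.

log K = 97.0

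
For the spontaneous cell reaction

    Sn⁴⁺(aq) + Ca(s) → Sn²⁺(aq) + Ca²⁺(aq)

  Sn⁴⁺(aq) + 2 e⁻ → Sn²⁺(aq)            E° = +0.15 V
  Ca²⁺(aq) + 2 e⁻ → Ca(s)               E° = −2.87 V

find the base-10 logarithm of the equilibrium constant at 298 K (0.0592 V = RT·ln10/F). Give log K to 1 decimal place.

The Sn⁴⁺/Sn²⁺ couple is reduced (cathode); E°cell = +0.15 − (−2.87) = +3.02 V with n = 2.
At equilibrium E = 0, so log K = nE°cell / 0.0592 = (2)(+3.02) / 0.0592 = 102.0.

log K = 102.0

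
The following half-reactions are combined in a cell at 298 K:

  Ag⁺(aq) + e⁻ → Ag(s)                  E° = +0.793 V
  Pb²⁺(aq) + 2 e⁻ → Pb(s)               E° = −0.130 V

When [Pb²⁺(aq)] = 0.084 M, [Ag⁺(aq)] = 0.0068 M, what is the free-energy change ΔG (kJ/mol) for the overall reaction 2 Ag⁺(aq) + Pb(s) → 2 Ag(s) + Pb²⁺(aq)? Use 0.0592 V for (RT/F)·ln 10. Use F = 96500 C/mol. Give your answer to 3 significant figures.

The standard cell potential is +0.793 − (−0.130) = +0.923 V, with n = 2 electrons in the balanced equation.
The reaction quotient is [Pb²⁺(aq)] / [Ag⁺(aq)]^2 = 1.82×10^3; by Nernst, E = +0.923 − (0.0592/2)(3.259) = +0.8265 V.
Finally ΔG = −nFE = −(2)(96500 C/mol)(+0.8265 V) = −160 kJ/mol.

−160 kJ/mol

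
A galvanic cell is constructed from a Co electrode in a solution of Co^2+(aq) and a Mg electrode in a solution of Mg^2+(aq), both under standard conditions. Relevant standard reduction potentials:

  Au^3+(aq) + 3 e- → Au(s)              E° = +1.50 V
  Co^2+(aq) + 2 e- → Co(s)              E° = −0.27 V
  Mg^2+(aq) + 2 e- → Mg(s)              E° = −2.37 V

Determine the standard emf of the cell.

+2.10 V

Of the two couples in this cell, the one with the more positive reduction potential is reduced at the cathode: here that is Co²⁺/Co (−0.27 V); Mg²⁺/Mg (−2.37 V) is the anode.
E°cell = E°(cathode) − E°(anode) = −0.27 − (−2.37) = +2.10 V.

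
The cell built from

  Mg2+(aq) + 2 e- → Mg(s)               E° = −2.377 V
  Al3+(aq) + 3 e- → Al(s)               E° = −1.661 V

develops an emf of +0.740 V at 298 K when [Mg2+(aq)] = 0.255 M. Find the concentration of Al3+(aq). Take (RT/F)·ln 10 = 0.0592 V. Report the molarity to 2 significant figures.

2.1 M

Al³⁺/Al is the cathode (higher E°); E°cell = −1.661 − (−2.377) = +0.716 V with n = 6.
Since E = E° − (0.0592/n)·log Q, log Q = n(E° − E)/0.0592 = −2.432.
For 2 Al3+(aq) + 3 Mg(s) → 2 Al(s) + 3 Mg2+(aq), the reaction quotient is Q = [Mg2+(aq)]^3 / [Al3+(aq)]^2.
Solving for the unknown gives log [Al3+(aq)] = 0.326, so [Al3+(aq)] ≈ 2.1 M.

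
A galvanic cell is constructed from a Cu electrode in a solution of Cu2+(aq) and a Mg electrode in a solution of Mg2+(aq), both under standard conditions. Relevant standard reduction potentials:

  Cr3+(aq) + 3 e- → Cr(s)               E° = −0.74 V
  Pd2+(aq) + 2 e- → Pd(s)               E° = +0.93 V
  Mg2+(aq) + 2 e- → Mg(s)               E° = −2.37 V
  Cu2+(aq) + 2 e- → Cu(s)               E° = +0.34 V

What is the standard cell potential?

+2.71 V

Of the two couples in this cell, the one with the more positive reduction potential is reduced at the cathode: here that is Cu²⁺/Cu (+0.34 V); Mg²⁺/Mg (−2.37 V) is the anode.
E°cell = E°(cathode) − E°(anode) = +0.34 − (−2.37) = +2.71 V.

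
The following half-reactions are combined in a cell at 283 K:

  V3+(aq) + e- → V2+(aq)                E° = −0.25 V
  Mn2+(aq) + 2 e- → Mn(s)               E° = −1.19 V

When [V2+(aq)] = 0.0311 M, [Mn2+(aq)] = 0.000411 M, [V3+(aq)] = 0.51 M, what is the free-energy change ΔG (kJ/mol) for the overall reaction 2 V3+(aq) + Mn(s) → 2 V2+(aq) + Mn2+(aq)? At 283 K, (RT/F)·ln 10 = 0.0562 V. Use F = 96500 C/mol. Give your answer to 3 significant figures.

−213 kJ/mol

The standard cell potential is −0.25 − (−1.19) = +0.94 V, with n = 2 electrons in the balanced equation.
Here Q = ([V2+(aq)]^2·[Mn2+(aq)]) / [V3+(aq)]^2 = 1.53×10^−6 (log Q = −5.816), giving E = +0.94 − (0.0562/2)·(−5.816) = +1.1034 V.
ΔG = −nFE = −(2)(96500)(+1.1034) J/mol = −213 kJ/mol.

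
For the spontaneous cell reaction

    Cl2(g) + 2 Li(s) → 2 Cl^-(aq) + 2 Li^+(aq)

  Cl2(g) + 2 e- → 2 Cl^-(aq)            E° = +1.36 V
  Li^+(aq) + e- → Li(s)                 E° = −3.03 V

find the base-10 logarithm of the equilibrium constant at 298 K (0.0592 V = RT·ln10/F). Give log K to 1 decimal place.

log K = 148.3

The Cl₂/Cl⁻ couple is reduced (cathode); E°cell = +1.36 − (−3.03) = +4.39 V with n = 2.
At equilibrium E = 0, so log K = nE°cell / 0.0592 = (2)(+4.39) / 0.0592 = 148.3.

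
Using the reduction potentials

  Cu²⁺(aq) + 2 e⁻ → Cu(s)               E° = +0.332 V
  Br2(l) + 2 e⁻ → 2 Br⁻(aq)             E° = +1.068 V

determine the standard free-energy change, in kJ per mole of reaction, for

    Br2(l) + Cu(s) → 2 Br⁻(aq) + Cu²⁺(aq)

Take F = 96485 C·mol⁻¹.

−142 kJ/mol

In the reaction as written Br2(l) is reduced, so the Br₂/Br⁻ couple is the cathode and Cu²⁺/Cu is the anode.
E°cell = +1.068 − (+0.332) = +0.736 V; balancing electrons gives n = 2.
ΔG° = −nFE°cell = −(2)(96485)(+0.736) J/mol = −142 kJ/mol.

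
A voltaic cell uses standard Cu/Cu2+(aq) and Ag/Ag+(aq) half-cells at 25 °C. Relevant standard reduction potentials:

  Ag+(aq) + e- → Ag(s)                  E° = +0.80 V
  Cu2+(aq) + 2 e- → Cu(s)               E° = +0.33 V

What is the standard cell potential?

The Ag⁺/Ag couple has the higher E°, so Ag ion is reduced (cathode) and Cu is oxidized (anode).
E°cell = E°(cathode) − E°(anode) = +0.80 − (+0.33) = +0.47 V.

+0.47 V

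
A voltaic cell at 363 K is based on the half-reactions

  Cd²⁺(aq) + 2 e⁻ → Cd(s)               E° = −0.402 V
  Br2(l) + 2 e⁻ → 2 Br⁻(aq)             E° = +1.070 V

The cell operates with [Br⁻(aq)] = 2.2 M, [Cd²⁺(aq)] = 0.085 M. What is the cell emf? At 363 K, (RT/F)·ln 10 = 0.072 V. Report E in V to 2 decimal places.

+1.49 V

Br₂/Br⁻ is reduced (cathode, E° = +1.070 V) and Cd²⁺/Cd is oxidized (anode).
The standard potential is +1.070 − (−0.402) = +1.472 V and the balanced reaction transfers n = 2 electrons.
For the overall reaction Br2(l) + Cd(s) → 2 Br⁻(aq) + Cd²⁺(aq), Q = [Br⁻(aq)]^2·[Cd²⁺(aq)] = 0.411, giving log Q = −0.386.
By the Nernst equation, E = +1.472 − (0.072/2)·(−0.386) = +1.49 V.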